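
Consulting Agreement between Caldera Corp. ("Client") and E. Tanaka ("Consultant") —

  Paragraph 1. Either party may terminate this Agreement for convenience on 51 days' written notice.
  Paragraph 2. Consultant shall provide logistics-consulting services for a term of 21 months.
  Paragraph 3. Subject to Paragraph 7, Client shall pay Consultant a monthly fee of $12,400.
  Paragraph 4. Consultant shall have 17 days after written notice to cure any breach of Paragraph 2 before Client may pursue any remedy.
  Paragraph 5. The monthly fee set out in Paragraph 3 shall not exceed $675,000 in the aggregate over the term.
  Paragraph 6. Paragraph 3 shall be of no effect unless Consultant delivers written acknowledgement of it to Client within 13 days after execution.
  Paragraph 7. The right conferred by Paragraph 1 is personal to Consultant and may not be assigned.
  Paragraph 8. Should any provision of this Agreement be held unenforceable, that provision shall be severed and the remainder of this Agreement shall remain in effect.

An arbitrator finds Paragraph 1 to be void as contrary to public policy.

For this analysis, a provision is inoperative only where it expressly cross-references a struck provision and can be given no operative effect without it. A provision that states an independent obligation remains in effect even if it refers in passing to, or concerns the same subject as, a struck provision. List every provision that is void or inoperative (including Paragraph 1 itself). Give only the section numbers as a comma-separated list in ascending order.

Paragraph 1 is struck. Paragraph 7 has no operative effect of its own apart from Paragraph 1 and is therefore inoperative. Paragraph 3 mentions Paragraph 7 but its own obligation stands independently of Paragraph 7, so Paragraph 3 is not affected. Paragraph 8 is a severability clause and preserves every provision that can still be given independent effect. Paragraph 2, Paragraph 3, Paragraph 4, Paragraph 5, Paragraph 6, and Paragraph 8 remain in effect.

1, 7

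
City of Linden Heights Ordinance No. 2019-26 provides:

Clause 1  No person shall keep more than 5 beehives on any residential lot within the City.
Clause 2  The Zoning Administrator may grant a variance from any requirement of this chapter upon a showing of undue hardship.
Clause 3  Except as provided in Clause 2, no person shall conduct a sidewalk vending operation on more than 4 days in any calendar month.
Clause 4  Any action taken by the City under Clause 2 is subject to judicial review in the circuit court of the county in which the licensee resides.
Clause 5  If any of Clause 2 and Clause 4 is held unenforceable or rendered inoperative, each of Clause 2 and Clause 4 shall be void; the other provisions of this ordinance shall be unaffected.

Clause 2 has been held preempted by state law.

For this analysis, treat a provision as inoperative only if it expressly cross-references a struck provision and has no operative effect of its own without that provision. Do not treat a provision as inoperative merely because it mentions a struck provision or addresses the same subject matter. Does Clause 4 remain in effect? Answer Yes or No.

No

Clause 2 is struck. Clause 4 operates only by reference to Clause 2, so it falls with Clause 2. Although Clause 3 refers to Clause 2, its operative terms do not depend on Clause 2, so it remains in effect. Clause 5 declares Clause 2 and Clause 4 mutually dependent; since one of them has fallen, all of them are of no effect. The remainder continues in force under Clause 5. The provisions still in force are Clause 1, Clause 3, and Clause 5. Clause 4 is among the inoperative provisions, so the answer is no.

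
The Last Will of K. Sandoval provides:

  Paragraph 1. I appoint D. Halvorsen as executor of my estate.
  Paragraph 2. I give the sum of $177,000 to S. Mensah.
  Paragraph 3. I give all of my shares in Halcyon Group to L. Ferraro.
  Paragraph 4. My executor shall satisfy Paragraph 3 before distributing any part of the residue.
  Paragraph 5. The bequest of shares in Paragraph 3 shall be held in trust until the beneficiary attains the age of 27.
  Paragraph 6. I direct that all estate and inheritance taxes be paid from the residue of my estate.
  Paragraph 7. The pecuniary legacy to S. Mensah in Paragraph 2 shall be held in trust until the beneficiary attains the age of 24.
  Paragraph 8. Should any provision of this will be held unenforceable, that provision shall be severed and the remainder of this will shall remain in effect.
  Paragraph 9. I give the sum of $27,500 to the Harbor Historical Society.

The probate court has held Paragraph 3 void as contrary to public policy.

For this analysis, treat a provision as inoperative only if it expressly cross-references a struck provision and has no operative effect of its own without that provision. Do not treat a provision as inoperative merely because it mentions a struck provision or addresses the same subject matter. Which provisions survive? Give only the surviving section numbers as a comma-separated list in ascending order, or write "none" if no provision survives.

1, 2, 6, 7, 8, 9

Paragraph 3 is struck. Paragraph 4 operates only by reference to Paragraph 3, so it falls with Paragraph 3. Paragraph 5 has no operative effect of its own apart from Paragraph 3 and is therefore inoperative. Under the severability clause in Paragraph 8, the remaining provisions continue in force. That leaves Paragraph 1, Paragraph 2, Paragraph 6, Paragraph 7, Paragraph 8, and Paragraph 9 in effect.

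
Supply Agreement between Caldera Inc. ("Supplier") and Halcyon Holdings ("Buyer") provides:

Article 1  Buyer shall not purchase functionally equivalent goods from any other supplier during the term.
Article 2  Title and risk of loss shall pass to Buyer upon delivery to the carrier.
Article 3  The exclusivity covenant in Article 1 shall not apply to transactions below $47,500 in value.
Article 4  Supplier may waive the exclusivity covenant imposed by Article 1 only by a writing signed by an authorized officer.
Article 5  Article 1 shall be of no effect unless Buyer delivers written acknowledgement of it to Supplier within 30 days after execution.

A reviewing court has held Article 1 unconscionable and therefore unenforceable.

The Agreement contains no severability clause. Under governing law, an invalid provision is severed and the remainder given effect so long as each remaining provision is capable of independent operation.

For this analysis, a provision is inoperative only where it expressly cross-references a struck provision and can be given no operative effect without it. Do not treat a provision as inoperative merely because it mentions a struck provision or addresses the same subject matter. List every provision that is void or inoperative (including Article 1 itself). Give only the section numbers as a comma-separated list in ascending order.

Article 1 is struck. The whole of Article 3 is the carve-out from the exclusivity covenant, defined by reference to Article 1, so Article 3 cannot stand once Article 1 is removed. Article 4 has no operative effect of its own apart from Article 1 and is therefore inoperative. Article 5 merely fixes the acknowledgement condition for Article 1; with Article 1 gone it has nothing to operate on and falls away. With no severability clause, the stated default rule severs what cannot stand and enforces each remaining provision that can operate on its own. Only Article 2 remains in effect.

1, 3, 4, 5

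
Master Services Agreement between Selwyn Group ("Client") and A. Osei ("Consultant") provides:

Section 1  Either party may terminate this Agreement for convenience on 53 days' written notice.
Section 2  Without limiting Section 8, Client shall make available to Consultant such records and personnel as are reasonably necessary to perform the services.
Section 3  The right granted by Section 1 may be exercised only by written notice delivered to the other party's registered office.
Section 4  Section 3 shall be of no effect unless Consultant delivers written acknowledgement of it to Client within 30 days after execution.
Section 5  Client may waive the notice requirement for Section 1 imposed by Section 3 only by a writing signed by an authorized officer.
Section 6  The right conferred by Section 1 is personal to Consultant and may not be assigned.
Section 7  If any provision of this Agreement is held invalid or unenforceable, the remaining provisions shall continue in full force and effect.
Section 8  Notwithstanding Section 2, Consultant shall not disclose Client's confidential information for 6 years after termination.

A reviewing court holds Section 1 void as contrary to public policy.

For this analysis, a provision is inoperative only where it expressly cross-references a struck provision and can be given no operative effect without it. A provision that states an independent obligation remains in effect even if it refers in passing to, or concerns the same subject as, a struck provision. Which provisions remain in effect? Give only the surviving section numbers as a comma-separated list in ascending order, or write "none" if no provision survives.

2, 7, 8

Section 1 is struck. The only function of Section 3 is the notice requirement for Section 1, so it cannot stand once Section 1 is removed. The only function of Section 6 is the non-assignment of Section 1, so it cannot stand once Section 1 is removed. Section 4 has no operative effect of its own apart from Section 3 and is therefore inoperative. The only function of Section 5 is the waiver condition for Section 3, so it cannot stand once Section 3 is removed. Under the severability clause in Section 7, the remaining provisions continue in force. Section 2, Section 7, and Section 8 remain in effect.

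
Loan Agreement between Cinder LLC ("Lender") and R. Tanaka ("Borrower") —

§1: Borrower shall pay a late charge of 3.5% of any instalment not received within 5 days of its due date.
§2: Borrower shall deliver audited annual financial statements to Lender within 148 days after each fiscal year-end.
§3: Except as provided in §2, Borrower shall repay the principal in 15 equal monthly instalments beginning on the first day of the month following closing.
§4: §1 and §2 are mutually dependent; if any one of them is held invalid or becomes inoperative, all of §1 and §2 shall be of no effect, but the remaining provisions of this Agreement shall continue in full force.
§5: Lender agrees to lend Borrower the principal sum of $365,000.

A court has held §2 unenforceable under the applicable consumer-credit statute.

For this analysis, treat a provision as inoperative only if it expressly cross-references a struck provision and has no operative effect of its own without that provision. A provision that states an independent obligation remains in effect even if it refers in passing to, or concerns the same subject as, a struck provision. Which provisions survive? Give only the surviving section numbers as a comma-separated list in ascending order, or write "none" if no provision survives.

§2 is struck. §3 mentions §2 but its own obligation stands independently of §2, so §3 is not affected. No other provision's operative terms depend on §2. §4 declares §1 and §2 mutually dependent; since one of them has fallen, all of them are of no effect. That brings down §1 as well. The remainder continues in force under §4. The provisions still in force are §3, §4, and §5.

3, 4, 5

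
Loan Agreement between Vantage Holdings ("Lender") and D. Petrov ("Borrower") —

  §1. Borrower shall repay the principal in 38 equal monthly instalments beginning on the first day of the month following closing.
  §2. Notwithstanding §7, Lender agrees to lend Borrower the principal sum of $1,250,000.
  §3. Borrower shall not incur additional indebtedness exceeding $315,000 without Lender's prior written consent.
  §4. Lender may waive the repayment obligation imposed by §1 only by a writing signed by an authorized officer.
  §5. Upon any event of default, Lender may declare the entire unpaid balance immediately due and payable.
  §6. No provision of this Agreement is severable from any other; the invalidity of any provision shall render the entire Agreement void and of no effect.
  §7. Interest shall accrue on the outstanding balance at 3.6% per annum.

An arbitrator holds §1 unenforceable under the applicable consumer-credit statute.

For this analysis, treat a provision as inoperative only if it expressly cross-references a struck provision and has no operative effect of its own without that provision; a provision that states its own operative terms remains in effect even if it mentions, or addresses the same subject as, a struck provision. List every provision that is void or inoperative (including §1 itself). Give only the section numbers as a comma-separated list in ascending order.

§1 is struck. The only function of §4 is the waiver condition for §1, so it cannot stand once §1 is removed. §6 provides that the Agreement is not severable, so the invalidity of any one provision voids the entire Agreement. No provision of the Agreement survives.

1, 2, 3, 4, 5, 6, 7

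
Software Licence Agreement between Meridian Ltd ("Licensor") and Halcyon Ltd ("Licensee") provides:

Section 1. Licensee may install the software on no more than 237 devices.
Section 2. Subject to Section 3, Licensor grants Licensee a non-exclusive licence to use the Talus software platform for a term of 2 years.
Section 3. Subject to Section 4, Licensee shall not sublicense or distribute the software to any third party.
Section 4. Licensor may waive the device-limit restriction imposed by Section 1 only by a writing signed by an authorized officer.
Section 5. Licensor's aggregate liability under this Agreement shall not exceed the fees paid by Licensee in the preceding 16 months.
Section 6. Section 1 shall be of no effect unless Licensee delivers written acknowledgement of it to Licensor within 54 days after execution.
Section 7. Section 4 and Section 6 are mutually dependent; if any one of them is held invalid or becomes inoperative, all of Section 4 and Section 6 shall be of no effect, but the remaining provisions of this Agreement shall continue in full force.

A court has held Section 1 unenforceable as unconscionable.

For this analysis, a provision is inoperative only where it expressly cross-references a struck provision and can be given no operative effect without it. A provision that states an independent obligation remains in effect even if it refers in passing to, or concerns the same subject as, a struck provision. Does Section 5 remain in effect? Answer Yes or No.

Yes

Section 1 is struck. Section 4 has no operative effect of its own apart from Section 1 and is therefore inoperative. Section 6 operates only by reference to Section 1, so it falls with Section 1. Section 3 mentions Section 4 but its own obligation stands independently of Section 4, so Section 3 is not affected. Section 7 declares Section 4 and Section 6 mutually dependent; since one of them has fallen, all of them are of no effect. The remainder continues in force under Section 7. Section 2, Section 3, Section 5, and Section 7 remain in effect. Section 5 is among the surviving provisions, so the answer is yes.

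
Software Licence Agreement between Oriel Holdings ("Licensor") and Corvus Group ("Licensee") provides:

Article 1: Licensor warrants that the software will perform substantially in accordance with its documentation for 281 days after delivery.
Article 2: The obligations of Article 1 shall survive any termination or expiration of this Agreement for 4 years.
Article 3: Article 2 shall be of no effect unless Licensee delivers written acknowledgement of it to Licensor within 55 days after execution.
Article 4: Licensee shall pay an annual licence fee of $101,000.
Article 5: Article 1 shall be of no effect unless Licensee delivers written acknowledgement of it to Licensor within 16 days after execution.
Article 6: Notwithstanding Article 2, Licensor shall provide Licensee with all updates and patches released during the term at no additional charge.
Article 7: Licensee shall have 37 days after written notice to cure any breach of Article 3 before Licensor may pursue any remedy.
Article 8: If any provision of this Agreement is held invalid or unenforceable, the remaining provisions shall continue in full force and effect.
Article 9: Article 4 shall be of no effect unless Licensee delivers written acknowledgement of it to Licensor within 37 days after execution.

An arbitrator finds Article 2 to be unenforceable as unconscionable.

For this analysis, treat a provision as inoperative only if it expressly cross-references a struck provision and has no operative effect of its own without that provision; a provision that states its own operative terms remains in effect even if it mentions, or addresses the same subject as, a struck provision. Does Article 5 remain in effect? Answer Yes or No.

Article 2 is struck. Article 3 has no operative effect of its own apart from Article 2 and is therefore inoperative. Article 7 merely fixes the cure period for breach of Article 3; with Article 3 gone it has nothing to operate on and falls away. Although Article 6 refers to Article 2, its operative terms do not depend on Article 2, so it remains in effect. Article 8 is a severability clause and preserves every provision that can still be given independent effect. Article 1, Article 4, Article 5, Article 6, Article 8, and Article 9 remain in effect. Article 5 is among the surviving provisions, so the answer is yes.

Yes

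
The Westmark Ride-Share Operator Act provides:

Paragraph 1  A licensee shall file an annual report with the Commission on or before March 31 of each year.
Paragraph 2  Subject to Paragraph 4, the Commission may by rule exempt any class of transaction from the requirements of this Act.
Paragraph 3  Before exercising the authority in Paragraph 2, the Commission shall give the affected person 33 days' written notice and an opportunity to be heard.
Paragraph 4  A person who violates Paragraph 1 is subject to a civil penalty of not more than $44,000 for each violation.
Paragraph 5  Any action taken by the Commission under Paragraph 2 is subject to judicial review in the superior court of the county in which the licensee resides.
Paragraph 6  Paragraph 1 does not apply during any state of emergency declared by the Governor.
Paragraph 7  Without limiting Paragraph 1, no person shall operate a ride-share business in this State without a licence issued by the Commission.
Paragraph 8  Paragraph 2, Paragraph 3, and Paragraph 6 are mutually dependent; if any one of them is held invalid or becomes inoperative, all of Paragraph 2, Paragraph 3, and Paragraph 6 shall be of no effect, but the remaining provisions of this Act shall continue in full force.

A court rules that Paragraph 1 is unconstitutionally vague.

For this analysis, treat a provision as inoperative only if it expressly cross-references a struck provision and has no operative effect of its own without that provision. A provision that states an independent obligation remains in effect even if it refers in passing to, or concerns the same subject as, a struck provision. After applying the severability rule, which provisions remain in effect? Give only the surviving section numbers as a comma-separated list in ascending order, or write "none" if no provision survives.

7, 8

Paragraph 1 is struck. Paragraph 4 merely fixes the civil penalty for violating Paragraph 1; with Paragraph 1 gone it has nothing to operate on and falls away. Paragraph 6 operates only by reference to Paragraph 1, so it falls with Paragraph 1. Although Paragraph 7 refers to Paragraph 1, its operative terms do not depend on Paragraph 1, so it remains in effect. Paragraph 8 declares Paragraph 2, Paragraph 3, and Paragraph 6 mutually dependent; since one of them has fallen, all of them are of no effect. That brings down Paragraph 2 and Paragraph 3 as well. Paragraph 5 in turn depends solely on a provision now struck and likewise falls. The remainder continues in force under Paragraph 8. The provisions still in force are Paragraph 7 and Paragraph 8.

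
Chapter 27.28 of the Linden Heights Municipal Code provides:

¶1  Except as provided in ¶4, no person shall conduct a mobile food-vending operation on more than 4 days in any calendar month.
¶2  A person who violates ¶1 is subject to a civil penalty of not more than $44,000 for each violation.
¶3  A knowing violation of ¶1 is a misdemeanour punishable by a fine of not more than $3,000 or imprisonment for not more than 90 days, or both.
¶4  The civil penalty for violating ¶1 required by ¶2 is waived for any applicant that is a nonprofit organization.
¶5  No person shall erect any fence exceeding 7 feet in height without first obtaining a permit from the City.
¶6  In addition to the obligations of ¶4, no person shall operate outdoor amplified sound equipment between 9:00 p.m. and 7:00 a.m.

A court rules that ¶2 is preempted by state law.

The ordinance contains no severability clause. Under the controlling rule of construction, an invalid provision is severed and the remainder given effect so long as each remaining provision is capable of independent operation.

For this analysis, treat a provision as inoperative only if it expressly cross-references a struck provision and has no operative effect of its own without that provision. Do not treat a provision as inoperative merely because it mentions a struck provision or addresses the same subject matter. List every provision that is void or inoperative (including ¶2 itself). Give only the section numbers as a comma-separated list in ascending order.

2, 4

¶2 is struck. ¶4 does nothing except set the nonprofit waiver of the civil penalty for violating ¶1 by reference to ¶2; with ¶2 gone it has no independent effect and is inoperative. ¶6 mentions ¶4 but its own obligation stands independently of ¶4, so ¶6 is not affected. ¶1 mentions ¶4 but its own obligation stands independently of ¶4, so ¶1 is not affected. Under the stated default rule, only provisions that cannot operate independently fall away; the rest are enforced. ¶1, ¶3, ¶5, and ¶6 remain in effect.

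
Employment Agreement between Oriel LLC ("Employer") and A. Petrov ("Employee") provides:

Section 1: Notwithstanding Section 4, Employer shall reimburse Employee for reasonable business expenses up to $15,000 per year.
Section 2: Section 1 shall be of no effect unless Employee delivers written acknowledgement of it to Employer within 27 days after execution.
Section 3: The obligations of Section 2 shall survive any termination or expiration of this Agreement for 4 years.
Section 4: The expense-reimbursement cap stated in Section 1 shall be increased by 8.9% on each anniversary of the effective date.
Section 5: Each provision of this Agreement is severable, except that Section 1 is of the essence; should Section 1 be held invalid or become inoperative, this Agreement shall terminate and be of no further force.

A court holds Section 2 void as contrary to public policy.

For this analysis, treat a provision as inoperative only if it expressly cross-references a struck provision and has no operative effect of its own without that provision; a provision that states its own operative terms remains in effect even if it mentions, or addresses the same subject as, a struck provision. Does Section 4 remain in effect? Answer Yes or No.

Yes

Section 2 is struck. Section 3 has no operative effect of its own apart from Section 2 and is therefore inoperative. Section 5 makes Section 1 an essential term, but Section 1 is unaffected, so the severability proviso in Section 5 preserves the remaining provisions. That leaves Section 1, Section 4, and Section 5 in effect. Section 4 is among the surviving provisions, so the answer is yes.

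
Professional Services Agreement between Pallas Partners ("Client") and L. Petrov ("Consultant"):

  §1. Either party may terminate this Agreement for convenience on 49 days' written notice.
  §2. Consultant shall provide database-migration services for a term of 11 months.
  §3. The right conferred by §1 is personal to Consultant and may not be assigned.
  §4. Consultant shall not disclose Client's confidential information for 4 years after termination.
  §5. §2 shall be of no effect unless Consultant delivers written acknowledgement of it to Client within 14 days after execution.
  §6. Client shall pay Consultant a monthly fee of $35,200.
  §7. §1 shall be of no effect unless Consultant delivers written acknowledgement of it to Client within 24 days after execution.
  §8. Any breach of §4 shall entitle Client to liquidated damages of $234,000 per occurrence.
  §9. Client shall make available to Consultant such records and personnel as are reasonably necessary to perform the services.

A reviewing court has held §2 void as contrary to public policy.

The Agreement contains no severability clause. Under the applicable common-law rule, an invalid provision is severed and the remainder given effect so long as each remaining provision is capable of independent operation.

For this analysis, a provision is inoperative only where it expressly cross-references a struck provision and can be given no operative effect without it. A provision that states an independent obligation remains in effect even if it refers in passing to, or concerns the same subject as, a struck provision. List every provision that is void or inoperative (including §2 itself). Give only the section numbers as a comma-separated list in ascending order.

§2 is struck. The only function of §5 is the acknowledgement condition for §2, so it cannot stand once §2 is removed. Under the stated default rule, only provisions that cannot operate independently fall away; the rest are enforced. The provisions still in force are §1, §3, §4, §6, §7, §8, and §9.

2, 5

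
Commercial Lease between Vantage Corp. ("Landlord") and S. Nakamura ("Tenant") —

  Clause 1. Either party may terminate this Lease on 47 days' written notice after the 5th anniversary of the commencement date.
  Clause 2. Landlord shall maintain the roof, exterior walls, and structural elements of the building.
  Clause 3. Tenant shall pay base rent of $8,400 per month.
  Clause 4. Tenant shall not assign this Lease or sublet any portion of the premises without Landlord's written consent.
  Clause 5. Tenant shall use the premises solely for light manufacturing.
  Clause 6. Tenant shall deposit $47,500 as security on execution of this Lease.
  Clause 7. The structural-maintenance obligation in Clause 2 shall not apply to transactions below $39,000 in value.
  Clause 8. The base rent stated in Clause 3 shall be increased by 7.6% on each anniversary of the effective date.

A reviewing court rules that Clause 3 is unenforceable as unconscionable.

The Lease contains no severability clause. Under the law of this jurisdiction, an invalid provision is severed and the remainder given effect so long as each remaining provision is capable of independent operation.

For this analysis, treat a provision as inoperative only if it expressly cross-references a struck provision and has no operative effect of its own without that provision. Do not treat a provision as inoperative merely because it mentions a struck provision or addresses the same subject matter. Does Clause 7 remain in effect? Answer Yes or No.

Clause 3 is struck. Clause 8 does nothing except set the escalation of the base rent by reference to Clause 3; with Clause 3 gone it has no independent effect and is inoperative. Under the stated default rule, only provisions that cannot operate independently fall away; the rest are enforced. The provisions still in force are Clause 1, Clause 2, Clause 4, Clause 5, Clause 6, and Clause 7. Clause 7 is among the surviving provisions, so the answer is yes.

Yes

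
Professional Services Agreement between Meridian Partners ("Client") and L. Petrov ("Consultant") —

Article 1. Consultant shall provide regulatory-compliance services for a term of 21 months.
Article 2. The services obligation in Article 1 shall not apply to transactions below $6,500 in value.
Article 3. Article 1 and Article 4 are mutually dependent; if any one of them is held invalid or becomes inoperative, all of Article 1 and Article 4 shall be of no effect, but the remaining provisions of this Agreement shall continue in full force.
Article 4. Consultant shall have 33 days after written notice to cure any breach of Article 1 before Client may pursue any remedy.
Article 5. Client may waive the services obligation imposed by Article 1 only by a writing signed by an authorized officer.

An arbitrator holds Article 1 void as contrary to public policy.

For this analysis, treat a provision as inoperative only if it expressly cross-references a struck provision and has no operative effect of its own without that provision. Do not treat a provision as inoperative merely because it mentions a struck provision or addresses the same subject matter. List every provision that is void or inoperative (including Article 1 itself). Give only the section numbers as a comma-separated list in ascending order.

1, 2, 4, 5

Article 1 is struck. Article 2 operates only by reference to Article 1, so it falls with Article 1. Article 4 has no operative effect of its own apart from Article 1 and is therefore inoperative. Article 5 merely fixes the waiver condition for Article 1; with Article 1 gone it has nothing to operate on and falls away. Article 3 declares Article 1 and Article 4 mutually dependent; since one of them has fallen, all of them are of no effect. The remainder continues in force under Article 3. Only Article 3 remains in effect.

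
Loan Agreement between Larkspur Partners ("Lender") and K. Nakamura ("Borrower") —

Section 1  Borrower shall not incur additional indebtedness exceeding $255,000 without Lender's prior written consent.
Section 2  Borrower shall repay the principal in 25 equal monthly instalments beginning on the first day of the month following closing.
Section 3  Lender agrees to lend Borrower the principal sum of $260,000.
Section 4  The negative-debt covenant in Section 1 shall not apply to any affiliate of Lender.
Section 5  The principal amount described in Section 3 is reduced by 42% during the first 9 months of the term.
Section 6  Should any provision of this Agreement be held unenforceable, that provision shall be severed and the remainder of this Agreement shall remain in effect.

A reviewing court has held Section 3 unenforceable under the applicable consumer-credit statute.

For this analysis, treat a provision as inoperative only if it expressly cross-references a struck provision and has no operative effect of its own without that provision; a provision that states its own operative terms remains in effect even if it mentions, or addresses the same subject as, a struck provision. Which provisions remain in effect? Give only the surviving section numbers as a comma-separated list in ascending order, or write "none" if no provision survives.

Section 3 is struck. The whole of Section 5 is the introductory reduction to the principal amount, defined by reference to Section 3, so Section 5 cannot stand once Section 3 is removed. Under the severability clause in Section 6, the remaining provisions continue in force. Section 1, Section 2, Section 4, and Section 6 remain in effect.

1, 2, 4, 6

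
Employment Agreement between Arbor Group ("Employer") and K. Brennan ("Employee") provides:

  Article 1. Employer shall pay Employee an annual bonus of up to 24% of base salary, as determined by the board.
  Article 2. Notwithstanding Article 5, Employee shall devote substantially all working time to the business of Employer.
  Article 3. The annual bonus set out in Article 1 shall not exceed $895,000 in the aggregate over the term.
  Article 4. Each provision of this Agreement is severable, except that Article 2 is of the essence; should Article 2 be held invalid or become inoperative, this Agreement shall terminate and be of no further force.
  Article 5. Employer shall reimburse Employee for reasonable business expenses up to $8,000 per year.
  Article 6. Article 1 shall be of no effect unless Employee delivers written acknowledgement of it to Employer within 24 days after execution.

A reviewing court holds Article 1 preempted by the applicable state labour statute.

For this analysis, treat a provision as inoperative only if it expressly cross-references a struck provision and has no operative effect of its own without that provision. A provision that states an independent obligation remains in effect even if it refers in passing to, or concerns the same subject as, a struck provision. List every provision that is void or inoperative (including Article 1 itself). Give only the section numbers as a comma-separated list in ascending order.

Article 1 is struck. Article 3 does nothing except set the aggregate cap on the annual bonus by reference to Article 1; with Article 1 gone it has no independent effect and is inoperative. Article 6 has no operative effect of its own apart from Article 1 and is therefore inoperative. Article 4 makes Article 2 an essential term, but Article 2 is unaffected, so the severability proviso in Article 4 preserves the remaining provisions. The provisions still in force are Article 2, Article 4, and Article 5.

1, 3, 6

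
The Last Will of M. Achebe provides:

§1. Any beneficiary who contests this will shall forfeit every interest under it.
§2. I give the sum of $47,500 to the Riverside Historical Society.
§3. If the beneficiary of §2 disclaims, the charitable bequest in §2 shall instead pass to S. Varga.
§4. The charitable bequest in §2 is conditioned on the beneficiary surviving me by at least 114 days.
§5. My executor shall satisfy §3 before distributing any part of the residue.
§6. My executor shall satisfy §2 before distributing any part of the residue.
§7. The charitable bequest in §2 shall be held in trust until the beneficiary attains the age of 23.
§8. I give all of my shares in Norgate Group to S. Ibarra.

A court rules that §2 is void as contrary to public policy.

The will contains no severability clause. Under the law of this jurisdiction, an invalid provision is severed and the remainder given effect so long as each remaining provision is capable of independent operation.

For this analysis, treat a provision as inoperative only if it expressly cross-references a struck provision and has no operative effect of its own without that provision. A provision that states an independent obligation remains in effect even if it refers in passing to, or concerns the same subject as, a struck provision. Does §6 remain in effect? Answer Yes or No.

§2 is struck. The only function of §3 is the alternative disposition for §2, so it cannot stand once §2 is removed. §4 operates only by reference to §2, so it falls with §2. §6 operates only by reference to §2, so it falls with §2. §7 merely fixes the trust for §2; with §2 gone it has nothing to operate on and falls away. §5 operates only by reference to §3, so it falls with §3. With no severability clause, the stated default rule severs what cannot stand and enforces each remaining provision that can operate on its own. §1 and §8 remain in effect. §6 is among the inoperative provisions, so the answer is no.

No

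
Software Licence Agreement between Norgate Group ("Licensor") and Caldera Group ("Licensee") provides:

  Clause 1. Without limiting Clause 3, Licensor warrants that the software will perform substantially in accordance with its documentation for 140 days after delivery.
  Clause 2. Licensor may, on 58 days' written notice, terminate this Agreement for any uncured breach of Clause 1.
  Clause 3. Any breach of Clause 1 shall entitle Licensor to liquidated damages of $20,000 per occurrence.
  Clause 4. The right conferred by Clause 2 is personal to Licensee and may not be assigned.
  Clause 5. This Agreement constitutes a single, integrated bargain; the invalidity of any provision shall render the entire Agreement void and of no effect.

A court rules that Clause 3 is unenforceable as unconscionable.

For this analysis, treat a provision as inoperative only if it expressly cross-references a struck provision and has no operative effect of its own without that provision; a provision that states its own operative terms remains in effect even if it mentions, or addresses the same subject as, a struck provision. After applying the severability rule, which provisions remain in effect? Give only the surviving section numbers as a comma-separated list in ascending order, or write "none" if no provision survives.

none

Clause 3 is struck. Nothing else in the Agreement is defined by reference to Clause 3. Clause 5 provides that the Agreement is not severable, so the invalidity of any one provision voids the entire Agreement. No provision of the Agreement survives.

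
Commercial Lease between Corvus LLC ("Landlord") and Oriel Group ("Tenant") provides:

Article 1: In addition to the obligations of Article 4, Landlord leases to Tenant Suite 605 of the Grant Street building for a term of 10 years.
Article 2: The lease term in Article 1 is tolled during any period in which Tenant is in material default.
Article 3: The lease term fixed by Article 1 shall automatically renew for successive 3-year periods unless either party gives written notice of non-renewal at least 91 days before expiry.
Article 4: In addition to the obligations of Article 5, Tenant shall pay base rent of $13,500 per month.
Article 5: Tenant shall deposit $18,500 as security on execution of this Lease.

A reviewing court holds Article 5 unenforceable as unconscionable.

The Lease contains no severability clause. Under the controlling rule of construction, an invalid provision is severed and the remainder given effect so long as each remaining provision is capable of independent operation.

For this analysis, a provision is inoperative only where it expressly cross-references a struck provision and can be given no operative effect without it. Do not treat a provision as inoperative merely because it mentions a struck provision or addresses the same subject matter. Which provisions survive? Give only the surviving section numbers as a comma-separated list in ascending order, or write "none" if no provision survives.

Article 5 is struck. Although Article 4 refers to Article 5, its operative terms do not depend on Article 5, so it remains in effect. No other provision's operative terms depend on Article 5. With no severability clause, the stated default rule severs what cannot stand and enforces each remaining provision that can operate on its own. Article 1, Article 2, Article 3, and Article 4 remain in effect.

1, 2, 3, 4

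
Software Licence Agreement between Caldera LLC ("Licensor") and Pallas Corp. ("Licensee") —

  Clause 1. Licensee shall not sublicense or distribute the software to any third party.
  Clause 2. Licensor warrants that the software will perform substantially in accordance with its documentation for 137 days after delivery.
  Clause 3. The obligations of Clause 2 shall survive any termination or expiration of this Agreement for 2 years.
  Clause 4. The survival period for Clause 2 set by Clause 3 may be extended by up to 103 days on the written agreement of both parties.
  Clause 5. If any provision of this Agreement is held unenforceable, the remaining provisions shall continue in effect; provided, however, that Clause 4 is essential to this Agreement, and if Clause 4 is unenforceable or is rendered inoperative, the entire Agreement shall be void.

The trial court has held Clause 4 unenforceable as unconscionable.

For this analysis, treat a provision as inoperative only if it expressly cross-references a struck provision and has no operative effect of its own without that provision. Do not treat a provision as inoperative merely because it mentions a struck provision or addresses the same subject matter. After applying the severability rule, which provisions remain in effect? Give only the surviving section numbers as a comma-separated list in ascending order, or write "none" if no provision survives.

none

Clause 4 is struck. Nothing else in the Agreement is defined by reference to Clause 4. Clause 5 makes Clause 4 an essential term, and Clause 4 is the provision held invalid; under Clause 5, the entire Agreement is therefore void. No provision of the Agreement survives.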